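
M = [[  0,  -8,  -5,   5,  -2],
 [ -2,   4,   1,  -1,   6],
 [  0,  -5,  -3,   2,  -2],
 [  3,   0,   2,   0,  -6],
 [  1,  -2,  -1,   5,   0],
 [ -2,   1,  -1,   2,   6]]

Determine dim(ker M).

Row reduce to echelon form.
Swap R1 ↔ R2
R4 ← R4 + (3/2)·R1: [0, 6, 7/2, -3/2, 3]
R5 ← R5 + (1/2)·R1: [0, 0, -1/2, 9/2, 3]
R6 ← R6 − R1: [0, -3, -2, 3, 0]
R3 ← R3 − (5/8)·R2: [0, 0, 1/8, -9/8, -3/4]
R4 ← R4 + (3/4)·R2: [0, 0, -1/4, 9/4, 3/2]
R6 ← R6 − (3/8)·R2: [0, 0, -1/8, 9/8, 3/4]
R4 ← R4 + (2)·R3: [0, 0, 0, 0, 0]
R5 ← R5 + (4)·R3: [0, 0, 0, 0, 0]
R6 ← R6 + R3: [0, 0, 0, 0, 0]
3 nonzero rows, so rank(M) = 3.
M has 5 columns; by rank–nullity, nullity = 5 − 3 = 2.

2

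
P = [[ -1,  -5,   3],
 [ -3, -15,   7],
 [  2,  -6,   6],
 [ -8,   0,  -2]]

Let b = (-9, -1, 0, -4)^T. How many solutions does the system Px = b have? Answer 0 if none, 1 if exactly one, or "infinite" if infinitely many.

Row reduce the augmented matrix [P | b].
R2 ← R2 − (3)·R1: [0, 0, -2, 26]
R3 ← R3 + (2)·R1: [0, -16, 12, -18]
R4 ← R4 − (8)·R1: [0, 40, -26, 68]
Swap R2 ↔ R3
R4 ← R4 + (5/2)·R2: [0, 0, 4, 23]
R4 ← R4 + (2)·R3: [0, 0, 0, 75]
The echelon form has 4 nonzero rows; the last pivot sits in the augmented column, so rank(P) = 3 but rank([P|b]) = 4.
Since the ranks differ, the system is inconsistent.
It has no solutions.

0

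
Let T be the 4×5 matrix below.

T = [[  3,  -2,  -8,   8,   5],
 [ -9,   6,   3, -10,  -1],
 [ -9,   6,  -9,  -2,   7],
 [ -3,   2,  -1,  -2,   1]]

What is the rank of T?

2

Row reduce to echelon form.
R2 ← R2 + (3)·R1: [0, 0, -21, 14, 14]
R3 ← R3 + (3)·R1: [0, 0, -33, 22, 22]
R4 ← R4 + R1: [0, 0, -9, 6, 6]
R3 ← R3 − (11/7)·R2: [0, 0, 0, 0, 0]
R4 ← R4 − (3/7)·R2: [0, 0, 0, 0, 0]
Echelon form has 2 nonzero rows, so rank(T) = 2.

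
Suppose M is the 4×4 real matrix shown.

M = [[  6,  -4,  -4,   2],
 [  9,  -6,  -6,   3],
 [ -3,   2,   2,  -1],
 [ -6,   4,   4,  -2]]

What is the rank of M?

1

Row reduce to echelon form.
R2 ← R2 − (3/2)·R1: [0, 0, 0, 0]
R3 ← R3 + (1/2)·R1: [0, 0, 0, 0]
R4 ← R4 + R1: [0, 0, 0, 0]
Echelon form has 1 nonzero row, so rank(M) = 1.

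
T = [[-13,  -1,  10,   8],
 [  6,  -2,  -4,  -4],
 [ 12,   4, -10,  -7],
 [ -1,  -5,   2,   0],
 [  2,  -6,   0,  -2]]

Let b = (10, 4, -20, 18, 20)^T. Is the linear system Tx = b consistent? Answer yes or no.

yes

Row reduce the augmented matrix [T | b].
R2 ← R2 + (6/13)·R1: [0, -32/13, 8/13, -4/13, 112/13]
R3 ← R3 + (12/13)·R1: [0, 40/13, -10/13, 5/13, -140/13]
R4 ← R4 − (1/13)·R1: [0, -64/13, 16/13, -8/13, 224/13]
R5 ← R5 + (2/13)·R1: [0, -80/13, 20/13, -10/13, 280/13]
R3 ← R3 + (5/4)·R2: [0, 0, 0, 0, 0]
R4 ← R4 − (2)·R2: [0, 0, 0, 0, 0]
R5 ← R5 − (5/2)·R2: [0, 0, 0, 0, 0]
The echelon form has 2 nonzero rows, and every pivot lies in the first 4 columns, so rank(T) = rank([T|b]) = 2.
The system is consistent.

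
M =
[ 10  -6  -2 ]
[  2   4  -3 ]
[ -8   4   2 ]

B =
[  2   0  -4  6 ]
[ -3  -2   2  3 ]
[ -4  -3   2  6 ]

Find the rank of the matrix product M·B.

First compute MB:
[[ 46,  18, -56,  30],
 [  4,   1,  -6,   6],
 [-36, -14,  44, -24]]
Now row reduce the product.
R2 ← R2 − (2/23)·R1: [0, -13/23, -26/23, 78/23]
R3 ← R3 + (18/23)·R1: [0, 2/23, 4/23, -12/23]
R3 ← R3 + (2/13)·R2: [0, 0, 0, 0]
2 nonzero rows, so rank(MB) = 2.

2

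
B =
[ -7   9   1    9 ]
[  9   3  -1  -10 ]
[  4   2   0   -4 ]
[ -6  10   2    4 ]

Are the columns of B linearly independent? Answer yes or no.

yes

Row reduce B to echelon form.
R2 ← R2 + (9/7)·R1: [0, 102/7, 2/7, 11/7]
R3 ← R3 + (4/7)·R1: [0, 50/7, 4/7, 8/7]
R4 ← R4 − (6/7)·R1: [0, 16/7, 8/7, -26/7]
R3 ← R3 − (25/51)·R2: [0, 0, 22/51, 19/51]
R4 ← R4 − (8/51)·R2: [0, 0, 56/51, -202/51]
R4 ← R4 − (28/11)·R3: [0, 0, 0, -54/11]
4 pivots among 4 columns.
Every column is a pivot column, so the columns are linearly independent.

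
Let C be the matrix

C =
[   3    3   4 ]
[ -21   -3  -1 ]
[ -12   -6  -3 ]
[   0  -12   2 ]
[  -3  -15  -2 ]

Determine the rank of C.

3

Row reduce to echelon form.
R2 ← R2 + (7)·R1: [0, 18, 27]
R3 ← R3 + (4)·R1: [0, 6, 13]
R5 ← R5 + R1: [0, -12, 2]
R3 ← R3 − (1/3)·R2: [0, 0, 4]
R4 ← R4 + (2/3)·R2: [0, 0, 20]
R5 ← R5 + (2/3)·R2: [0, 0, 20]
R4 ← R4 − (5)·R3: [0, 0, 0]
R5 ← R5 − (5)·R3: [0, 0, 0]
Echelon form has 3 nonzero rows, so rank(C) = 3.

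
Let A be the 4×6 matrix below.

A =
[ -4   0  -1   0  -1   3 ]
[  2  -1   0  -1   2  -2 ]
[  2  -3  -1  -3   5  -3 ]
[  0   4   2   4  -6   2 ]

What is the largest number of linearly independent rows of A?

2

Row reduce to echelon form.
R2 ← R2 + (1/2)·R1: [0, -1, -1/2, -1, 3/2, -1/2]
R3 ← R3 + (1/2)·R1: [0, -3, -3/2, -3, 9/2, -3/2]
R3 ← R3 − (3)·R2: [0, 0, 0, 0, 0, 0]
R4 ← R4 + (4)·R2: [0, 0, 0, 0, 0, 0]
Echelon form has 2 nonzero rows, so rank(A) = 2.
The rank gives the maximum number of linearly independent rows: 2.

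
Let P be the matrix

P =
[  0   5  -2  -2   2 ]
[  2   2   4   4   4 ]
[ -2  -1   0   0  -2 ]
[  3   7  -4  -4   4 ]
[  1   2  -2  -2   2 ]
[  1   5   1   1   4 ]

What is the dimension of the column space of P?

Row reduce to echelon form.
Swap R1 ↔ R2
R3 ← R3 + R1: [0, 1, 4, 4, 2]
R4 ← R4 − (3/2)·R1: [0, 4, -10, -10, -2]
R5 ← R5 − (1/2)·R1: [0, 1, -4, -4, 0]
R6 ← R6 − (1/2)·R1: [0, 4, -1, -1, 2]
R3 ← R3 − (1/5)·R2: [0, 0, 22/5, 22/5, 8/5]
R4 ← R4 − (4/5)·R2: [0, 0, -42/5, -42/5, -18/5]
R5 ← R5 − (1/5)·R2: [0, 0, -18/5, -18/5, -2/5]
R6 ← R6 − (4/5)·R2: [0, 0, 3/5, 3/5, 2/5]
R4 ← R4 + (21/11)·R3: [0, 0, 0, 0, -6/11]
R5 ← R5 + (9/11)·R3: [0, 0, 0, 0, 10/11]
R6 ← R6 − (3/22)·R3: [0, 0, 0, 0, 2/11]
R5 ← R5 + (5/3)·R4: [0, 0, 0, 0, 0]
R6 ← R6 + (1/3)·R4: [0, 0, 0, 0, 0]
Echelon form has 4 nonzero rows, so rank(P) = 4.
The column space has dimension equal to the rank: 4.

4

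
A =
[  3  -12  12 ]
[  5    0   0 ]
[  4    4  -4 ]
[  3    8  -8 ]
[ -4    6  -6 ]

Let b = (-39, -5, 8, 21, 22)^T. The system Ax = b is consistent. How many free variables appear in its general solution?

Row reduce the augmented matrix [A | b].
R2 ← R2 − (5/3)·R1: [0, 20, -20, 60]
R3 ← R3 − (4/3)·R1: [0, 20, -20, 60]
R4 ← R4 − R1: [0, 20, -20, 60]
R5 ← R5 + (4/3)·R1: [0, -10, 10, -30]
R3 ← R3 − R2: [0, 0, 0, 0]
R4 ← R4 − R2: [0, 0, 0, 0]
R5 ← R5 + (1/2)·R2: [0, 0, 0, 0]
The echelon form has 2 nonzero rows, and every pivot lies in the first 3 columns, so rank(A) = rank([A|b]) = 2.
The system is consistent.
Free variables = (unknowns) − (rank) = 3 − 2 = 1.

1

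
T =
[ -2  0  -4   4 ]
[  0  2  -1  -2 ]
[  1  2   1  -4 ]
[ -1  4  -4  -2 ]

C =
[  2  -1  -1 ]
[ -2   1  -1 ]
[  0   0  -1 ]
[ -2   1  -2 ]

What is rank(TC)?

2

First compute TC:
[[-12,   6,  -2],
 [  0,   0,   3],
 [  6,  -3,   4],
 [ -6,   3,   5]]
Now row reduce the product.
R3 ← R3 + (1/2)·R1: [0, 0, 3]
R4 ← R4 − (1/2)·R1: [0, 0, 6]
R3 ← R3 − R2: [0, 0, 0]
R4 ← R4 − (2)·R2: [0, 0, 0]
2 nonzero rows, so rank(TC) = 2.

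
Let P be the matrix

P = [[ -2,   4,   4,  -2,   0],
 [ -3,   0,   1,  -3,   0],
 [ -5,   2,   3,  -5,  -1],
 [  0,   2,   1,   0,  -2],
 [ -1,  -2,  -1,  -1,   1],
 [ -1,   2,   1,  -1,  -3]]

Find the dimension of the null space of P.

Row reduce to echelon form.
R2 ← R2 − (3/2)·R1: [0, -6, -5, 0, 0]
R3 ← R3 − (5/2)·R1: [0, -8, -7, 0, -1]
R5 ← R5 − (1/2)·R1: [0, -4, -3, 0, 1]
R6 ← R6 − (1/2)·R1: [0, 0, -1, 0, -3]
R3 ← R3 − (4/3)·R2: [0, 0, -1/3, 0, -1]
R4 ← R4 + (1/3)·R2: [0, 0, -2/3, 0, -2]
R5 ← R5 − (2/3)·R2: [0, 0, 1/3, 0, 1]
R4 ← R4 − (2)·R3: [0, 0, 0, 0, 0]
R5 ← R5 + R3: [0, 0, 0, 0, 0]
R6 ← R6 − (3)·R3: [0, 0, 0, 0, 0]
3 nonzero rows, so rank(P) = 3.
P has 5 columns; by rank–nullity, nullity = 5 − 3 = 2.

2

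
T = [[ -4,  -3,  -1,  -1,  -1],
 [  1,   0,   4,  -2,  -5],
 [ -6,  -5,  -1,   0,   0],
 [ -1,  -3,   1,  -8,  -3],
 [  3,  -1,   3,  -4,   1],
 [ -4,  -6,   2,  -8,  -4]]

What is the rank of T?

4

Row reduce to echelon form.
R2 ← R2 + (1/4)·R1: [0, -3/4, 15/4, -9/4, -21/4]
R3 ← R3 − (3/2)·R1: [0, -1/2, 1/2, 3/2, 3/2]
R4 ← R4 − (1/4)·R1: [0, -9/4, 5/4, -31/4, -11/4]
R5 ← R5 + (3/4)·R1: [0, -13/4, 9/4, -19/4, 1/4]
R6 ← R6 − R1: [0, -3, 3, -7, -3]
R3 ← R3 − (2/3)·R2: [0, 0, -2, 3, 5]
R4 ← R4 − (3)·R2: [0, 0, -10, -1, 13]
R5 ← R5 − (13/3)·R2: [0, 0, -14, 5, 23]
R6 ← R6 − (4)·R2: [0, 0, -12, 2, 18]
R4 ← R4 − (5)·R3: [0, 0, 0, -16, -12]
R5 ← R5 − (7)·R3: [0, 0, 0, -16, -12]
R6 ← R6 − (6)·R3: [0, 0, 0, -16, -12]
R5 ← R5 − R4: [0, 0, 0, 0, 0]
R6 ← R6 − R4: [0, 0, 0, 0, 0]
Echelon form has 4 nonzero rows, so rank(T) = 4.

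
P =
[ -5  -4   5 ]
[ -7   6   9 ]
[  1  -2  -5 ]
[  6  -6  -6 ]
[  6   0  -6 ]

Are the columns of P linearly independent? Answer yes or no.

Row reduce P to echelon form.
R2 ← R2 − (7/5)·R1: [0, 58/5, 2]
R3 ← R3 + (1/5)·R1: [0, -14/5, -4]
R4 ← R4 + (6/5)·R1: [0, -54/5, 0]
R5 ← R5 + (6/5)·R1: [0, -24/5, 0]
R3 ← R3 + (7/29)·R2: [0, 0, -102/29]
R4 ← R4 + (27/29)·R2: [0, 0, 54/29]
R5 ← R5 + (12/29)·R2: [0, 0, 24/29]
R4 ← R4 + (9/17)·R3: [0, 0, 0]
R5 ← R5 + (4/17)·R3: [0, 0, 0]
3 pivots among 3 columns.
Every column is a pivot column, so the columns are linearly independent.

yes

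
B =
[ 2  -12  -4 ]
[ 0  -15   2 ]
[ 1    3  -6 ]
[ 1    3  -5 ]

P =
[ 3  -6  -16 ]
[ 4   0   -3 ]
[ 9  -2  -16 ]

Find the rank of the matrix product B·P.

3

First compute BP:
[[-78,  -4,  68],
 [-42,  -4,  13],
 [-39,   6,  71],
 [-30,   4,  55]]
Now row reduce the product.
R2 ← R2 − (7/13)·R1: [0, -24/13, -307/13]
R3 ← R3 − (1/2)·R1: [0, 8, 37]
R4 ← R4 − (5/13)·R1: [0, 72/13, 375/13]
R3 ← R3 + (13/3)·R2: [0, 0, -196/3]
R4 ← R4 + (3)·R2: [0, 0, -42]
R4 ← R4 − (9/14)·R3: [0, 0, 0]
3 nonzero rows, so rank(BP) = 3.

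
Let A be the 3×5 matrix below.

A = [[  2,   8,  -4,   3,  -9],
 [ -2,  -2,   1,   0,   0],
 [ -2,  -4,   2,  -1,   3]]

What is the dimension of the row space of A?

Row reduce to echelon form.
R2 ← R2 + R1: [0, 6, -3, 3, -9]
R3 ← R3 + R1: [0, 4, -2, 2, -6]
R3 ← R3 − (2/3)·R2: [0, 0, 0, 0, 0]
Echelon form has 2 nonzero rows, so rank(A) = 2.
The row space has dimension equal to the rank: 2.

2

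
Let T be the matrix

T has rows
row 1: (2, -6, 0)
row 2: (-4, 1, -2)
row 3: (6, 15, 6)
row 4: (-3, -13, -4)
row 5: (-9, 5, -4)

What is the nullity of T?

1

Row reduce to echelon form.
R2 ← R2 + (2)·R1: [0, -11, -2]
R3 ← R3 − (3)·R1: [0, 33, 6]
R4 ← R4 + (3/2)·R1: [0, -22, -4]
R5 ← R5 + (9/2)·R1: [0, -22, -4]
R3 ← R3 + (3)·R2: [0, 0, 0]
R4 ← R4 − (2)·R2: [0, 0, 0]
R5 ← R5 − (2)·R2: [0, 0, 0]
2 nonzero rows, so rank(T) = 2.
T has 3 columns; by rank–nullity, nullity = 3 − 2 = 1.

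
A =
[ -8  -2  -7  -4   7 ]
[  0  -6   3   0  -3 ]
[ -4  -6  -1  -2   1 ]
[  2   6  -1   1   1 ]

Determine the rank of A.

2

Row reduce to echelon form.
R3 ← R3 − (1/2)·R1: [0, -5, 5/2, 0, -5/2]
R4 ← R4 + (1/4)·R1: [0, 11/2, -11/4, 0, 11/4]
R3 ← R3 − (5/6)·R2: [0, 0, 0, 0, 0]
R4 ← R4 + (11/12)·R2: [0, 0, 0, 0, 0]
Echelon form has 2 nonzero rows, so rank(A) = 2.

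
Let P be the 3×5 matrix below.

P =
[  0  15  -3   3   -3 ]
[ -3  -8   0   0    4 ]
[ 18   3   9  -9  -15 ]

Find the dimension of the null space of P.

Row reduce to echelon form.
Swap R1 ↔ R2
R3 ← R3 + (6)·R1: [0, -45, 9, -9, 9]
R3 ← R3 + (3)·R2: [0, 0, 0, 0, 0]
2 nonzero rows, so rank(P) = 2.
P has 5 columns; by rank–nullity, nullity = 5 − 2 = 3.

3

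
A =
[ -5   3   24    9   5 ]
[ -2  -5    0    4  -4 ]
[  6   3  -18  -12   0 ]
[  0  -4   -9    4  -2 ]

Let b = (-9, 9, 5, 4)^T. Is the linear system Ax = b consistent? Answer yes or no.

no

Row reduce the augmented matrix [A | b].
R2 ← R2 − (2/5)·R1: [0, -31/5, -48/5, 2/5, -6, 63/5]
R3 ← R3 + (6/5)·R1: [0, 33/5, 54/5, -6/5, 6, -29/5]
R3 ← R3 + (33/31)·R2: [0, 0, 18/31, -24/31, -12/31, 236/31]
R4 ← R4 − (20/31)·R2: [0, 0, -87/31, 116/31, 58/31, -128/31]
R4 ← R4 + (29/6)·R3: [0, 0, 0, 0, 0, 98/3]
The echelon form has 4 nonzero rows; the last pivot sits in the augmented column, so rank(A) = 3 but rank([A|b]) = 4.
Since the ranks differ, the system is inconsistent.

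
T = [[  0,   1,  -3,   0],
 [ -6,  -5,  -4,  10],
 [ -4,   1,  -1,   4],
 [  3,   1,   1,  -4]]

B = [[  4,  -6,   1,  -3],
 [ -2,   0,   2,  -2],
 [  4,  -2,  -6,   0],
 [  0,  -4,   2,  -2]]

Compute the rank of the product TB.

First compute TB:
[[-14,   6,  20,  -2],
 [-30,   4,  28,   8],
 [-22,  10,  12,   2],
 [ 14,  -4,  -9,  -3]]
Now row reduce the product.
R2 ← R2 − (15/7)·R1: [0, -62/7, -104/7, 86/7]
R3 ← R3 − (11/7)·R1: [0, 4/7, -136/7, 36/7]
R4 ← R4 + R1: [0, 2, 11, -5]
R3 ← R3 + (2/31)·R2: [0, 0, -632/31, 184/31]
R4 ← R4 + (7/31)·R2: [0, 0, 237/31, -69/31]
R4 ← R4 + (3/8)·R3: [0, 0, 0, 0]
3 nonzero rows, so rank(TB) = 3.

3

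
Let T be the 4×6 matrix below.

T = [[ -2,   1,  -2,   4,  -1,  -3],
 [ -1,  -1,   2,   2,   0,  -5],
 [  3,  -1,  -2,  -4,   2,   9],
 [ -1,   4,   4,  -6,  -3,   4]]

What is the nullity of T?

Row reduce to echelon form.
R2 ← R2 − (1/2)·R1: [0, -3/2, 3, 0, 1/2, -7/2]
R3 ← R3 + (3/2)·R1: [0, 1/2, -5, 2, 1/2, 9/2]
R4 ← R4 − (1/2)·R1: [0, 7/2, 5, -8, -5/2, 11/2]
R3 ← R3 + (1/3)·R2: [0, 0, -4, 2, 2/3, 10/3]
R4 ← R4 + (7/3)·R2: [0, 0, 12, -8, -4/3, -8/3]
R4 ← R4 + (3)·R3: [0, 0, 0, -2, 2/3, 22/3]
4 nonzero rows, so rank(T) = 4.
T has 6 columns; by rank–nullity, nullity = 6 − 4 = 2.

2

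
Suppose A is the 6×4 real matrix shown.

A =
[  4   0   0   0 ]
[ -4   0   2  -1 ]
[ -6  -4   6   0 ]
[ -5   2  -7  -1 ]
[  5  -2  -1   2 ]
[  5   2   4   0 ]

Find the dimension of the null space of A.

0

Row reduce to echelon form.
R2 ← R2 + R1: [0, 0, 2, -1]
R3 ← R3 + (3/2)·R1: [0, -4, 6, 0]
R4 ← R4 + (5/4)·R1: [0, 2, -7, -1]
R5 ← R5 − (5/4)·R1: [0, -2, -1, 2]
R6 ← R6 − (5/4)·R1: [0, 2, 4, 0]
Swap R2 ↔ R3
R4 ← R4 + (1/2)·R2: [0, 0, -4, -1]
R5 ← R5 − (1/2)·R2: [0, 0, -4, 2]
R6 ← R6 + (1/2)·R2: [0, 0, 7, 0]
R4 ← R4 + (2)·R3: [0, 0, 0, -3]
R5 ← R5 + (2)·R3: [0, 0, 0, 0]
R6 ← R6 − (7/2)·R3: [0, 0, 0, 7/2]
R6 ← R6 + (7/6)·R4: [0, 0, 0, 0]
4 nonzero rows, so rank(A) = 4.
A has 4 columns; by rank–nullity, nullity = 4 − 4 = 0.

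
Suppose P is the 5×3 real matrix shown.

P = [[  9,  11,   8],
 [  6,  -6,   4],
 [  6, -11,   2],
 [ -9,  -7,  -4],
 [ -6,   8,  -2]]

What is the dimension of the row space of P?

Row reduce to echelon form.
R2 ← R2 − (2/3)·R1: [0, -40/3, -4/3]
R3 ← R3 − (2/3)·R1: [0, -55/3, -10/3]
R4 ← R4 + R1: [0, 4, 4]
R5 ← R5 + (2/3)·R1: [0, 46/3, 10/3]
R3 ← R3 − (11/8)·R2: [0, 0, -3/2]
R4 ← R4 + (3/10)·R2: [0, 0, 18/5]
R5 ← R5 + (23/20)·R2: [0, 0, 9/5]
R4 ← R4 + (12/5)·R3: [0, 0, 0]
R5 ← R5 + (6/5)·R3: [0, 0, 0]
Echelon form has 3 nonzero rows, so rank(P) = 3.
The row space has dimension equal to the rank: 3.

3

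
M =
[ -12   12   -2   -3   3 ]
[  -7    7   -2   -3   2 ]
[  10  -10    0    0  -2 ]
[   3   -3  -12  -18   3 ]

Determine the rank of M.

2

Row reduce to echelon form.
R2 ← R2 − (7/12)·R1: [0, 0, -5/6, -5/4, 1/4]
R3 ← R3 + (5/6)·R1: [0, 0, -5/3, -5/2, 1/2]
R4 ← R4 + (1/4)·R1: [0, 0, -25/2, -75/4, 15/4]
R3 ← R3 − (2)·R2: [0, 0, 0, 0, 0]
R4 ← R4 − (15)·R2: [0, 0, 0, 0, 0]
Echelon form has 2 nonzero rows, so rank(M) = 2.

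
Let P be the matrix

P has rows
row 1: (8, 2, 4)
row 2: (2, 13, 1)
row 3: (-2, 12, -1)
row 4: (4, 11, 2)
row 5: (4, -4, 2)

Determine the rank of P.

2

Row reduce to echelon form.
R2 ← R2 − (1/4)·R1: [0, 25/2, 0]
R3 ← R3 + (1/4)·R1: [0, 25/2, 0]
R4 ← R4 − (1/2)·R1: [0, 10, 0]
R5 ← R5 − (1/2)·R1: [0, -5, 0]
R3 ← R3 − R2: [0, 0, 0]
R4 ← R4 − (4/5)·R2: [0, 0, 0]
R5 ← R5 + (2/5)·R2: [0, 0, 0]
Echelon form has 2 nonzero rows, so rank(P) = 2.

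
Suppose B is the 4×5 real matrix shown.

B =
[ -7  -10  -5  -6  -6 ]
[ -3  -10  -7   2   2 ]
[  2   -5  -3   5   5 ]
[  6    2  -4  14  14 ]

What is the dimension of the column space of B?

3

Row reduce to echelon form.
R2 ← R2 − (3/7)·R1: [0, -40/7, -34/7, 32/7, 32/7]
R3 ← R3 + (2/7)·R1: [0, -55/7, -31/7, 23/7, 23/7]
R4 ← R4 + (6/7)·R1: [0, -46/7, -58/7, 62/7, 62/7]
R3 ← R3 − (11/8)·R2: [0, 0, 9/4, -3, -3]
R4 ← R4 − (23/20)·R2: [0, 0, -27/10, 18/5, 18/5]
R4 ← R4 + (6/5)·R3: [0, 0, 0, 0, 0]
Echelon form has 3 nonzero rows, so rank(B) = 3.
The column space has dimension equal to the rank: 3.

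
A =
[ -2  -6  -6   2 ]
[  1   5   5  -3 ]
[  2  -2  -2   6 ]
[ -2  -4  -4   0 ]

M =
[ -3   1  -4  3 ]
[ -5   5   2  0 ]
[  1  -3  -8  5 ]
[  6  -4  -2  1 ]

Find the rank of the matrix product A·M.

2

First compute AM:
[[ 42, -22,  40, -34],
 [-41,  23, -28,  25],
 [ 38, -26,  -8,   2],
 [ 22, -10,  32, -26]]
Now row reduce the product.
R2 ← R2 + (41/42)·R1: [0, 32/21, 232/21, -172/21]
R3 ← R3 − (19/21)·R1: [0, -128/21, -928/21, 688/21]
R4 ← R4 − (11/21)·R1: [0, 32/21, 232/21, -172/21]
R3 ← R3 + (4)·R2: [0, 0, 0, 0]
R4 ← R4 − R2: [0, 0, 0, 0]
2 nonzero rows, so rank(AM) = 2.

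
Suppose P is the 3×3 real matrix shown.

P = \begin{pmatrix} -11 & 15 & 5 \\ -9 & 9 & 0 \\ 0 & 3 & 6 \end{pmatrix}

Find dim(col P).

Row reduce to echelon form.
R2 ← R2 − (9/11)·R1: [0, -36/11, -45/11]
R3 ← R3 + (11/12)·R2: [0, 0, 9/4]
Echelon form has 3 nonzero rows, so rank(P) = 3.
The column space has dimension equal to the rank: 3.

3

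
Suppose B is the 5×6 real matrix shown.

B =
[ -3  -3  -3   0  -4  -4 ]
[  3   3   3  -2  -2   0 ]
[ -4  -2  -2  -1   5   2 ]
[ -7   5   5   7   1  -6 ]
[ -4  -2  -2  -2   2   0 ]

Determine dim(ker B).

Row reduce to echelon form.
R2 ← R2 + R1: [0, 0, 0, -2, -6, -4]
R3 ← R3 − (4/3)·R1: [0, 2, 2, -1, 31/3, 22/3]
R4 ← R4 − (7/3)·R1: [0, 12, 12, 7, 31/3, 10/3]
R5 ← R5 − (4/3)·R1: [0, 2, 2, -2, 22/3, 16/3]
Swap R2 ↔ R3
R4 ← R4 − (6)·R2: [0, 0, 0, 13, -155/3, -122/3]
R5 ← R5 − R2: [0, 0, 0, -1, -3, -2]
R4 ← R4 + (13/2)·R3: [0, 0, 0, 0, -272/3, -200/3]
R5 ← R5 − (1/2)·R3: [0, 0, 0, 0, 0, 0]
4 nonzero rows, so rank(B) = 4.
B has 6 columns; by rank–nullity, nullity = 6 − 4 = 2.

2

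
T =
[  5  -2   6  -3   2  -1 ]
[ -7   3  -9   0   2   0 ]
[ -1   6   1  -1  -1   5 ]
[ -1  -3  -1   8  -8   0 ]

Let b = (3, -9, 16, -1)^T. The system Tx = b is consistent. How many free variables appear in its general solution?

2

Row reduce the augmented matrix [T | b].
R2 ← R2 + (7/5)·R1: [0, 1/5, -3/5, -21/5, 24/5, -7/5, -24/5]
R3 ← R3 + (1/5)·R1: [0, 28/5, 11/5, -8/5, -3/5, 24/5, 83/5]
R4 ← R4 + (1/5)·R1: [0, -17/5, 1/5, 37/5, -38/5, -1/5, -2/5]
R3 ← R3 − (28)·R2: [0, 0, 19, 116, -135, 44, 151]
R4 ← R4 + (17)·R2: [0, 0, -10, -64, 74, -24, -82]
R4 ← R4 + (10/19)·R3: [0, 0, 0, -56/19, 56/19, -16/19, -48/19]
The echelon form has 4 nonzero rows, and every pivot lies in the first 6 columns, so rank(T) = rank([T|b]) = 4.
The system is consistent.
Free variables = (unknowns) − (rank) = 6 − 4 = 2.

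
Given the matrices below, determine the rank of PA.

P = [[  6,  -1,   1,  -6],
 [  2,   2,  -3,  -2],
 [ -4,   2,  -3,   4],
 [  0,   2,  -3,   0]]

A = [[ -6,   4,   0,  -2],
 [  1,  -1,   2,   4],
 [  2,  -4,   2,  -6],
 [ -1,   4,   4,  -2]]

3

First compute PA:
[[-29,  -3, -24, -10],
 [-14,  10, -10,  26],
 [ 16,  10,  14,  26],
 [ -4,  10,  -2,  26]]
Now row reduce the product.
R2 ← R2 − (14/29)·R1: [0, 332/29, 46/29, 894/29]
R3 ← R3 + (16/29)·R1: [0, 242/29, 22/29, 594/29]
R4 ← R4 − (4/29)·R1: [0, 302/29, 38/29, 794/29]
R3 ← R3 − (121/166)·R2: [0, 0, -33/83, -165/83]
R4 ← R4 − (151/166)·R2: [0, 0, -11/83, -55/83]
R4 ← R4 − (1/3)·R3: [0, 0, 0, 0]
3 nonzero rows, so rank(PA) = 3.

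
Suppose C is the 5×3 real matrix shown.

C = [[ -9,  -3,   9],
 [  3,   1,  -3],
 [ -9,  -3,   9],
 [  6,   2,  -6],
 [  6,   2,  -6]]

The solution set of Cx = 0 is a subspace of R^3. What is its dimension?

Row reduce to echelon form.
R2 ← R2 + (1/3)·R1: [0, 0, 0]
R3 ← R3 − R1: [0, 0, 0]
R4 ← R4 + (2/3)·R1: [0, 0, 0]
R5 ← R5 + (2/3)·R1: [0, 0, 0]
1 nonzero row, so rank(C) = 1.
C has 3 columns; by rank–nullity, nullity = 3 − 1 = 2.

2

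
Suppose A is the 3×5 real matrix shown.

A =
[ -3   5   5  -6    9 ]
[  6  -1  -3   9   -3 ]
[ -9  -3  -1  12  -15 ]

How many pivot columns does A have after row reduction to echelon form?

Row reduce to echelon form.
R2 ← R2 + (2)·R1: [0, 9, 7, -3, 15]
R3 ← R3 − (3)·R1: [0, -18, -16, 30, -42]
R3 ← R3 + (2)·R2: [0, 0, -2, 24, -12]
Echelon form has 3 nonzero rows, so rank(A) = 3.
Each nonzero row contributes one pivot column: 3 pivot columns.

3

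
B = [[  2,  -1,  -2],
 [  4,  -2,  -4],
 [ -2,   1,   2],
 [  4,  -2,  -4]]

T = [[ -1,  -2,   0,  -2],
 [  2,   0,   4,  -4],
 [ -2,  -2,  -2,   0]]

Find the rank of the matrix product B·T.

0

First compute BT:
[[  0,   0,   0,   0],
 [  0,   0,   0,   0],
 [  0,   0,   0,   0],
 [  0,   0,   0,   0]]
Now row reduce the product.
0 nonzero rows, so rank(BT) = 0.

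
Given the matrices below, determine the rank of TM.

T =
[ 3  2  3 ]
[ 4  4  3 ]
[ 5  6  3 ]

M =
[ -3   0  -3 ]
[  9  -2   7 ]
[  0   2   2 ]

First compute TM:
[[  9,   2,  11],
 [ 24,  -2,  22],
 [ 39,  -6,  33]]
Now row reduce the product.
R2 ← R2 − (8/3)·R1: [0, -22/3, -22/3]
R3 ← R3 − (13/3)·R1: [0, -44/3, -44/3]
R3 ← R3 − (2)·R2: [0, 0, 0]
2 nonzero rows, so rank(TM) = 2.

2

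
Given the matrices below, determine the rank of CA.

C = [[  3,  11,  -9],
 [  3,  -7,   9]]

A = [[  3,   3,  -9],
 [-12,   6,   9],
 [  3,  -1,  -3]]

First compute CA:
[[-150,  84,  99],
 [120, -42, -117]]
Now row reduce the product.
R2 ← R2 + (4/5)·R1: [0, 126/5, -189/5]
2 nonzero rows, so rank(CA) = 2.

2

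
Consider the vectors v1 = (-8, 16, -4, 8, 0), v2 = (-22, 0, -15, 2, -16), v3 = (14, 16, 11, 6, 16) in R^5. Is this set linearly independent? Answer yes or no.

no

Form the matrix with these vectors as rows and row reduce.
R2 ← R2 − (11/4)·R1: [0, -44, -4, -20, -16]
R3 ← R3 + (7/4)·R1: [0, 44, 4, 20, 16]
R3 ← R3 + R2: [0, 0, 0, 0, 0]
2 nonzero rows, so the 3 vectors span a space of dimension 2.
Since 2 < 3, the vectors are linearly dependent.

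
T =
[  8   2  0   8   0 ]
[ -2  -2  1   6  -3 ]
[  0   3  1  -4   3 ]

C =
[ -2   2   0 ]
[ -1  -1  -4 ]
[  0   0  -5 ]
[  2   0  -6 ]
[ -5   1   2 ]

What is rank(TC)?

3

First compute TC:
[[ -2,  14, -56],
 [ 33,  -5, -39],
 [-26,   0,  13]]
Now row reduce the product.
R2 ← R2 + (33/2)·R1: [0, 226, -963]
R3 ← R3 − (13)·R1: [0, -182, 741]
R3 ← R3 + (91/113)·R2: [0, 0, -3900/113]
3 nonzero rows, so rank(TC) = 3.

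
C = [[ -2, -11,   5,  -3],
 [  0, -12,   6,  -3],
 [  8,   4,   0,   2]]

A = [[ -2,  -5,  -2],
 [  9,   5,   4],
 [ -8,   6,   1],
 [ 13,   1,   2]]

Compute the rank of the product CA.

First compute CA:
[[-174, -18, -41],
 [-195, -27, -48],
 [ 46, -18,   4]]
Now row reduce the product.
R2 ← R2 − (65/58)·R1: [0, -198/29, -119/58]
R3 ← R3 + (23/87)·R1: [0, -660/29, -595/87]
R3 ← R3 − (10/3)·R2: [0, 0, 0]
2 nonzero rows, so rank(CA) = 2.

2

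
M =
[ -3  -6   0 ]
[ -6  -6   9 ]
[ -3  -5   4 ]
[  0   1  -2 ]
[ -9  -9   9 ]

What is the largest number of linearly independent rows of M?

3

Row reduce to echelon form.
R2 ← R2 − (2)·R1: [0, 6, 9]
R3 ← R3 − R1: [0, 1, 4]
R5 ← R5 − (3)·R1: [0, 9, 9]
R3 ← R3 − (1/6)·R2: [0, 0, 5/2]
R4 ← R4 − (1/6)·R2: [0, 0, -7/2]
R5 ← R5 − (3/2)·R2: [0, 0, -9/2]
R4 ← R4 + (7/5)·R3: [0, 0, 0]
R5 ← R5 + (9/5)·R3: [0, 0, 0]
Echelon form has 3 nonzero rows, so rank(M) = 3.
The rank gives the maximum number of linearly independent rows: 3.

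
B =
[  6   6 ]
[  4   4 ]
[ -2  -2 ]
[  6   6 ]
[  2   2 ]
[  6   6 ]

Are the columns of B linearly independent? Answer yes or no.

Row reduce B to echelon form.
R2 ← R2 − (2/3)·R1: [0, 0]
R3 ← R3 + (1/3)·R1: [0, 0]
R4 ← R4 − R1: [0, 0]
R5 ← R5 − (1/3)·R1: [0, 0]
R6 ← R6 − R1: [0, 0]
1 pivot among 2 columns.
Only 1 < 2 pivot columns, so the columns are linearly dependent.

no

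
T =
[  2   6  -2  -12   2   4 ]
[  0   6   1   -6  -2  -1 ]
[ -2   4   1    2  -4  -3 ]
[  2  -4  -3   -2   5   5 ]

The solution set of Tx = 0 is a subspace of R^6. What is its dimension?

Row reduce to echelon form.
R3 ← R3 + R1: [0, 10, -1, -10, -2, 1]
R4 ← R4 − R1: [0, -10, -1, 10, 3, 1]
R3 ← R3 − (5/3)·R2: [0, 0, -8/3, 0, 4/3, 8/3]
R4 ← R4 + (5/3)·R2: [0, 0, 2/3, 0, -1/3, -2/3]
R4 ← R4 + (1/4)·R3: [0, 0, 0, 0, 0, 0]
3 nonzero rows, so rank(T) = 3.
T has 6 columns; by rank–nullity, nullity = 6 − 3 = 3.

3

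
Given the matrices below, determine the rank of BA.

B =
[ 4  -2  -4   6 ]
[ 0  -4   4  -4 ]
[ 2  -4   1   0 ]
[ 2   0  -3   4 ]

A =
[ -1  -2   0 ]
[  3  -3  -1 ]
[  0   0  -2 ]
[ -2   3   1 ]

First compute BA:
[[-22,  16,  16],
 [ -4,   0,  -8],
 [-14,   8,   2],
 [-10,   8,  10]]
Now row reduce the product.
R2 ← R2 − (2/11)·R1: [0, -32/11, -120/11]
R3 ← R3 − (7/11)·R1: [0, -24/11, -90/11]
R4 ← R4 − (5/11)·R1: [0, 8/11, 30/11]
R3 ← R3 − (3/4)·R2: [0, 0, 0]
R4 ← R4 + (1/4)·R2: [0, 0, 0]
2 nonzero rows, so rank(BA) = 2.

2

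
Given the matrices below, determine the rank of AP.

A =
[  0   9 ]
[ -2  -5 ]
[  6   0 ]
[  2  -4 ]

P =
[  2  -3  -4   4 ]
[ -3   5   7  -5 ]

2

First compute AP:
[[-27,  45,  63, -45],
 [ 11, -19, -27,  17],
 [ 12, -18, -24,  24],
 [ 16, -26, -36,  28]]
Now row reduce the product.
R2 ← R2 + (11/27)·R1: [0, -2/3, -4/3, -4/3]
R3 ← R3 + (4/9)·R1: [0, 2, 4, 4]
R4 ← R4 + (16/27)·R1: [0, 2/3, 4/3, 4/3]
R3 ← R3 + (3)·R2: [0, 0, 0, 0]
R4 ← R4 + R2: [0, 0, 0, 0]
2 nonzero rows, so rank(AP) = 2.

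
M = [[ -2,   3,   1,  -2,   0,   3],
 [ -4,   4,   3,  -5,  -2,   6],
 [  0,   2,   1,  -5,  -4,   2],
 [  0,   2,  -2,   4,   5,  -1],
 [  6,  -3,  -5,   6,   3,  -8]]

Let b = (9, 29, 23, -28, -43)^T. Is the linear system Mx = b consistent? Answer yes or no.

yes

Row reduce the augmented matrix [M | b].
R2 ← R2 − (2)·R1: [0, -2, 1, -1, -2, 0, 11]
R5 ← R5 + (3)·R1: [0, 6, -2, 0, 3, 1, -16]
R3 ← R3 + R2: [0, 0, 2, -6, -6, 2, 34]
R4 ← R4 + R2: [0, 0, -1, 3, 3, -1, -17]
R5 ← R5 + (3)·R2: [0, 0, 1, -3, -3, 1, 17]
R4 ← R4 + (1/2)·R3: [0, 0, 0, 0, 0, 0, 0]
R5 ← R5 − (1/2)·R3: [0, 0, 0, 0, 0, 0, 0]
The echelon form has 3 nonzero rows, and every pivot lies in the first 6 columns, so rank(M) = rank([M|b]) = 3.
The system is consistent.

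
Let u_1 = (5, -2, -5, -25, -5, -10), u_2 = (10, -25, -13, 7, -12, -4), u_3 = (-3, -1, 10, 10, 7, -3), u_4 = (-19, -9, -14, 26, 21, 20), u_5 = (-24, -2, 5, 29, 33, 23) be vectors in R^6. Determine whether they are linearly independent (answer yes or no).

Form the matrix with these vectors as rows and row reduce.
R2 ← R2 − (2)·R1: [0, -21, -3, 57, -2, 16]
R3 ← R3 + (3/5)·R1: [0, -11/5, 7, -5, 4, -9]
R4 ← R4 + (19/5)·R1: [0, -83/5, -33, -69, 2, -18]
R5 ← R5 + (24/5)·R1: [0, -58/5, -19, -91, 9, -25]
R3 ← R3 − (11/105)·R2: [0, 0, 256/35, -384/35, 442/105, -1121/105]
R4 ← R4 − (83/105)·R2: [0, 0, -1072/35, -3992/35, 376/105, -3218/105]
R5 ← R5 − (58/105)·R2: [0, 0, -607/35, -4287/35, 1061/105, -3553/105]
R4 ← R4 + (67/16)·R3: [0, 0, 0, -160, 509/24, -3617/48]
R5 ← R5 + (607/256)·R3: [0, 0, 0, -297/2, 2571/128, -15143/256]
R5 ← R5 − (297/320)·R4: [0, 0, 0, 0, 1029/2560, 55223/5120]
5 nonzero rows, so the 5 vectors span a space of dimension 5.
Since 5 = 5, the vectors are linearly independent.

yes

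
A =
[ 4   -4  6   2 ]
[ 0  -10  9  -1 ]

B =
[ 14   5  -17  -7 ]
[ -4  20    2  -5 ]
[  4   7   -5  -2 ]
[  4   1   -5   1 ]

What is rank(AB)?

First compute AB:
[[104, -16, -116, -18],
 [ 72, -138, -60,  31]]
Now row reduce the product.
R2 ← R2 − (9/13)·R1: [0, -1650/13, 264/13, 565/13]
2 nonzero rows, so rank(AB) = 2.

2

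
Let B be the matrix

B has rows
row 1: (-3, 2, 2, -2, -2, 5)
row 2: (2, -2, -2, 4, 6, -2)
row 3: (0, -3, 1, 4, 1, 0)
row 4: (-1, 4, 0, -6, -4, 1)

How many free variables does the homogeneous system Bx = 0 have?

3

Row reduce to echelon form.
R2 ← R2 + (2/3)·R1: [0, -2/3, -2/3, 8/3, 14/3, 4/3]
R4 ← R4 − (1/3)·R1: [0, 10/3, -2/3, -16/3, -10/3, -2/3]
R3 ← R3 − (9/2)·R2: [0, 0, 4, -8, -20, -6]
R4 ← R4 + (5)·R2: [0, 0, -4, 8, 20, 6]
R4 ← R4 + R3: [0, 0, 0, 0, 0, 0]
3 nonzero rows, so rank(B) = 3.
B has 6 columns; by rank–nullity, nullity = 6 − 3 = 3.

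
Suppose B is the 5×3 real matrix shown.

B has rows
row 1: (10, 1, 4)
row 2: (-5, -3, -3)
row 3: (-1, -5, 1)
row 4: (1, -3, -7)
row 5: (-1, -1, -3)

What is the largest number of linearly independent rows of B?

3

Row reduce to echelon form.
R2 ← R2 + (1/2)·R1: [0, -5/2, -1]
R3 ← R3 + (1/10)·R1: [0, -49/10, 7/5]
R4 ← R4 − (1/10)·R1: [0, -31/10, -37/5]
R5 ← R5 + (1/10)·R1: [0, -9/10, -13/5]
R3 ← R3 − (49/25)·R2: [0, 0, 84/25]
R4 ← R4 − (31/25)·R2: [0, 0, -154/25]
R5 ← R5 − (9/25)·R2: [0, 0, -56/25]
R4 ← R4 + (11/6)·R3: [0, 0, 0]
R5 ← R5 + (2/3)·R3: [0, 0, 0]
Echelon form has 3 nonzero rows, so rank(B) = 3.
The rank gives the maximum number of linearly independent rows: 3.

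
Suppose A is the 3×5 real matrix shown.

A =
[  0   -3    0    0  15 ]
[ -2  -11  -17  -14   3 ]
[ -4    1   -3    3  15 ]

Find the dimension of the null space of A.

Row reduce to echelon form.
Swap R1 ↔ R2
R3 ← R3 − (2)·R1: [0, 23, 31, 31, 9]
R3 ← R3 + (23/3)·R2: [0, 0, 31, 31, 124]
3 nonzero rows, so rank(A) = 3.
A has 5 columns; by rank–nullity, nullity = 5 − 3 = 2.

2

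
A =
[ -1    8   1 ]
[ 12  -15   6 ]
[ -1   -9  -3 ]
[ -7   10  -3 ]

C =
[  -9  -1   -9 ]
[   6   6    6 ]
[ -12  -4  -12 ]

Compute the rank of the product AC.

First compute AC:
[[ 45,  45,  45],
 [-270, -126, -270],
 [ -9, -41,  -9],
 [159,  79, 159]]
Now row reduce the product.
R2 ← R2 + (6)·R1: [0, 144, 0]
R3 ← R3 + (1/5)·R1: [0, -32, 0]
R4 ← R4 − (53/15)·R1: [0, -80, 0]
R3 ← R3 + (2/9)·R2: [0, 0, 0]
R4 ← R4 + (5/9)·R2: [0, 0, 0]
2 nonzero rows, so rank(AC) = 2.

2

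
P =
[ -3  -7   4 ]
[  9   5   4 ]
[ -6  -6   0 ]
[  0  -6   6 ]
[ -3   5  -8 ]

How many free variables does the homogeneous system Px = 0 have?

1

Row reduce to echelon form.
R2 ← R2 + (3)·R1: [0, -16, 16]
R3 ← R3 − (2)·R1: [0, 8, -8]
R5 ← R5 − R1: [0, 12, -12]
R3 ← R3 + (1/2)·R2: [0, 0, 0]
R4 ← R4 − (3/8)·R2: [0, 0, 0]
R5 ← R5 + (3/4)·R2: [0, 0, 0]
2 nonzero rows, so rank(P) = 2.
P has 3 columns; by rank–nullity, nullity = 3 − 2 = 1.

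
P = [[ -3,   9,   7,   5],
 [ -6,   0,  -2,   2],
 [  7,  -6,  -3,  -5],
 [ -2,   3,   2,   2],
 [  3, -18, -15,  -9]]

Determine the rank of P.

2

Row reduce to echelon form.
R2 ← R2 − (2)·R1: [0, -18, -16, -8]
R3 ← R3 + (7/3)·R1: [0, 15, 40/3, 20/3]
R4 ← R4 − (2/3)·R1: [0, -3, -8/3, -4/3]
R5 ← R5 + R1: [0, -9, -8, -4]
R3 ← R3 + (5/6)·R2: [0, 0, 0, 0]
R4 ← R4 − (1/6)·R2: [0, 0, 0, 0]
R5 ← R5 − (1/2)·R2: [0, 0, 0, 0]
Echelon form has 2 nonzero rows, so rank(P) = 2.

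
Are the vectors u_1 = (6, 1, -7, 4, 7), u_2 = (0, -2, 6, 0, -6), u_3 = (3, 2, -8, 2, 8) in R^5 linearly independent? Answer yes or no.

Form the matrix with these vectors as rows and row reduce.
R3 ← R3 − (1/2)·R1: [0, 3/2, -9/2, 0, 9/2]
R3 ← R3 + (3/4)·R2: [0, 0, 0, 0, 0]
2 nonzero rows, so the 3 vectors span a space of dimension 2.
Since 2 < 3, the vectors are linearly dependent.

no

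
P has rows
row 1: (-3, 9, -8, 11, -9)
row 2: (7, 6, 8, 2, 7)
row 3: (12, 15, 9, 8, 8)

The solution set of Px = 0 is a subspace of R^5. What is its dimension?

2

Row reduce to echelon form.
R2 ← R2 + (7/3)·R1: [0, 27, -32/3, 83/3, -14]
R3 ← R3 + (4)·R1: [0, 51, -23, 52, -28]
R3 ← R3 − (17/9)·R2: [0, 0, -77/27, -7/27, -14/9]
3 nonzero rows, so rank(P) = 3.
P has 5 columns; by rank–nullity, nullity = 5 − 3 = 2.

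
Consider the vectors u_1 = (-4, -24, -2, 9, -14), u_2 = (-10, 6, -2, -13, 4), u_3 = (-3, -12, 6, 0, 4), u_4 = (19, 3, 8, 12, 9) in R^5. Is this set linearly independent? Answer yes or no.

Form the matrix with these vectors as rows and row reduce.
R2 ← R2 − (5/2)·R1: [0, 66, 3, -71/2, 39]
R3 ← R3 − (3/4)·R1: [0, 6, 15/2, -27/4, 29/2]
R4 ← R4 + (19/4)·R1: [0, -111, -3/2, 219/4, -115/2]
R3 ← R3 − (1/11)·R2: [0, 0, 159/22, -155/44, 241/22]
R4 ← R4 + (37/22)·R2: [0, 0, 39/11, -109/22, 89/11]
R4 ← R4 − (26/53)·R3: [0, 0, 0, -171/53, 144/53]
4 nonzero rows, so the 4 vectors span a space of dimension 4.
Since 4 = 4, the vectors are linearly independent.

yes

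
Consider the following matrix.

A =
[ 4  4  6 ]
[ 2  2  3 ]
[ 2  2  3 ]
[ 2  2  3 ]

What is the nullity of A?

Row reduce to echelon form.
R2 ← R2 − (1/2)·R1: [0, 0, 0]
R3 ← R3 − (1/2)·R1: [0, 0, 0]
R4 ← R4 − (1/2)·R1: [0, 0, 0]
1 nonzero row, so rank(A) = 1.
A has 3 columns; by rank–nullity, nullity = 3 − 1 = 2.

2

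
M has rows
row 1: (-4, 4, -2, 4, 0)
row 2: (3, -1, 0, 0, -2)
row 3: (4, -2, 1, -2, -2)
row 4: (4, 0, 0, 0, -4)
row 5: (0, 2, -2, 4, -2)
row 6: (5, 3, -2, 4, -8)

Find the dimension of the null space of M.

Row reduce to echelon form.
R2 ← R2 + (3/4)·R1: [0, 2, -3/2, 3, -2]
R3 ← R3 + R1: [0, 2, -1, 2, -2]
R4 ← R4 + R1: [0, 4, -2, 4, -4]
R6 ← R6 + (5/4)·R1: [0, 8, -9/2, 9, -8]
R3 ← R3 − R2: [0, 0, 1/2, -1, 0]
R4 ← R4 − (2)·R2: [0, 0, 1, -2, 0]
R5 ← R5 − R2: [0, 0, -1/2, 1, 0]
R6 ← R6 − (4)·R2: [0, 0, 3/2, -3, 0]
R4 ← R4 − (2)·R3: [0, 0, 0, 0, 0]
R5 ← R5 + R3: [0, 0, 0, 0, 0]
R6 ← R6 − (3)·R3: [0, 0, 0, 0, 0]
3 nonzero rows, so rank(M) = 3.
M has 5 columns; by rank–nullity, nullity = 5 − 3 = 2.

2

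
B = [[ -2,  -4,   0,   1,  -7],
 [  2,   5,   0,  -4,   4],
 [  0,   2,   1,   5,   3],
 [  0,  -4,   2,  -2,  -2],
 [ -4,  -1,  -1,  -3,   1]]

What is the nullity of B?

0

Row reduce to echelon form.
R2 ← R2 + R1: [0, 1, 0, -3, -3]
R5 ← R5 − (2)·R1: [0, 7, -1, -5, 15]
R3 ← R3 − (2)·R2: [0, 0, 1, 11, 9]
R4 ← R4 + (4)·R2: [0, 0, 2, -14, -14]
R5 ← R5 − (7)·R2: [0, 0, -1, 16, 36]
R4 ← R4 − (2)·R3: [0, 0, 0, -36, -32]
R5 ← R5 + R3: [0, 0, 0, 27, 45]
R5 ← R5 + (3/4)·R4: [0, 0, 0, 0, 21]
5 nonzero rows, so rank(B) = 5.
B has 5 columns; by rank–nullity, nullity = 5 − 5 = 0.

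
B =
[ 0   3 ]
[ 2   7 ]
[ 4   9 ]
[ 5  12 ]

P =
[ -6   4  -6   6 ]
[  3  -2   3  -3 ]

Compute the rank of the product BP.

1

First compute BP:
[[  9,  -6,   9,  -9],
 [  9,  -6,   9,  -9],
 [  3,  -2,   3,  -3],
 [  6,  -4,   6,  -6]]
Now row reduce the product.
R2 ← R2 − R1: [0, 0, 0, 0]
R3 ← R3 − (1/3)·R1: [0, 0, 0, 0]
R4 ← R4 − (2/3)·R1: [0, 0, 0, 0]
1 nonzero row, so rank(BP) = 1.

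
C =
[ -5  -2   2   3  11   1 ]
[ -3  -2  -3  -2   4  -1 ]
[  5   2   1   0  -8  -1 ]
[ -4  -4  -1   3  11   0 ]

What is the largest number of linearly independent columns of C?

4

Row reduce to echelon form.
R2 ← R2 − (3/5)·R1: [0, -4/5, -21/5, -19/5, -13/5, -8/5]
R3 ← R3 + R1: [0, 0, 3, 3, 3, 0]
R4 ← R4 − (4/5)·R1: [0, -12/5, -13/5, 3/5, 11/5, -4/5]
R4 ← R4 − (3)·R2: [0, 0, 10, 12, 10, 4]
R4 ← R4 − (10/3)·R3: [0, 0, 0, 2, 0, 4]
Echelon form has 4 nonzero rows, so rank(C) = 4.
The rank gives the maximum number of linearly independent columns: 4.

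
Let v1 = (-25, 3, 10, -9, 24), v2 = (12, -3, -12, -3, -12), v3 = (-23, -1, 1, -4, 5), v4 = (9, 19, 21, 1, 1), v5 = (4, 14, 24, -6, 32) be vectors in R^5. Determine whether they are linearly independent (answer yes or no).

Form the matrix with these vectors as rows and row reduce.
R2 ← R2 + (12/25)·R1: [0, -39/25, -36/5, -183/25, -12/25]
R3 ← R3 − (23/25)·R1: [0, -94/25, -41/5, 107/25, -427/25]
R4 ← R4 + (9/25)·R1: [0, 502/25, 123/5, -56/25, 241/25]
R5 ← R5 + (4/25)·R1: [0, 362/25, 128/5, -186/25, 896/25]
R3 ← R3 − (94/39)·R2: [0, 0, 119/13, 285/13, -207/13]
R4 ← R4 + (502/39)·R2: [0, 0, -885/13, -1254/13, 45/13]
R5 ← R5 + (362/39)·R2: [0, 0, -536/13, -980/13, 408/13]
R4 ← R4 + (885/119)·R3: [0, 0, 0, 7923/119, -13680/119]
R5 ← R5 + (536/119)·R3: [0, 0, 0, 2780/119, -4800/119]
R5 ← R5 − (20/57)·R4: [0, 0, 0, 0, 0]
4 nonzero rows, so the 5 vectors span a space of dimension 4.
Since 4 < 5, the vectors are linearly dependent.

no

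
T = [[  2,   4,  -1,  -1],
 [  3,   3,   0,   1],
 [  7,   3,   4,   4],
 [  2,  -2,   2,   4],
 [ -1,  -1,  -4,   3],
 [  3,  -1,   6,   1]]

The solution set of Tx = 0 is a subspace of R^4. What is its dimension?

Row reduce to echelon form.
R2 ← R2 − (3/2)·R1: [0, -3, 3/2, 5/2]
R3 ← R3 − (7/2)·R1: [0, -11, 15/2, 15/2]
R4 ← R4 − R1: [0, -6, 3, 5]
R5 ← R5 + (1/2)·R1: [0, 1, -9/2, 5/2]
R6 ← R6 − (3/2)·R1: [0, -7, 15/2, 5/2]
R3 ← R3 − (11/3)·R2: [0, 0, 2, -5/3]
R4 ← R4 − (2)·R2: [0, 0, 0, 0]
R5 ← R5 + (1/3)·R2: [0, 0, -4, 10/3]
R6 ← R6 − (7/3)·R2: [0, 0, 4, -10/3]
R5 ← R5 + (2)·R3: [0, 0, 0, 0]
R6 ← R6 − (2)·R3: [0, 0, 0, 0]
3 nonzero rows, so rank(T) = 3.
T has 4 columns; by rank–nullity, nullity = 4 − 3 = 1.

1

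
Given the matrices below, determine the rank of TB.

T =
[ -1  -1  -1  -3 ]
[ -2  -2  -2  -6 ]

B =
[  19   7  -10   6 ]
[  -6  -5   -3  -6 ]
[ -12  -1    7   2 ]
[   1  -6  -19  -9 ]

1

First compute TB:
[[ -4,  17,  63,  25],
 [ -8,  34, 126,  50]]
Now row reduce the product.
R2 ← R2 − (2)·R1: [0, 0, 0, 0]
1 nonzero row, so rank(TB) = 1.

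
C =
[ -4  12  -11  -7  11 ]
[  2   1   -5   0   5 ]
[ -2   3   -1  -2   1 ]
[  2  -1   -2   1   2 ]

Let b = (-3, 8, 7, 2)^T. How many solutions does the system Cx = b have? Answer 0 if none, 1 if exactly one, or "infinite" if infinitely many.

0

Row reduce the augmented matrix [C | b].
R2 ← R2 + (1/2)·R1: [0, 7, -21/2, -7/2, 21/2, 13/2]
R3 ← R3 − (1/2)·R1: [0, -3, 9/2, 3/2, -9/2, 17/2]
R4 ← R4 + (1/2)·R1: [0, 5, -15/2, -5/2, 15/2, 1/2]
R3 ← R3 + (3/7)·R2: [0, 0, 0, 0, 0, 79/7]
R4 ← R4 − (5/7)·R2: [0, 0, 0, 0, 0, -29/7]
R4 ← R4 + (29/79)·R3: [0, 0, 0, 0, 0, 0]
The echelon form has 3 nonzero rows; the last pivot sits in the augmented column, so rank(C) = 2 but rank([C|b]) = 3.
Since the ranks differ, the system is inconsistent.
It has no solutions.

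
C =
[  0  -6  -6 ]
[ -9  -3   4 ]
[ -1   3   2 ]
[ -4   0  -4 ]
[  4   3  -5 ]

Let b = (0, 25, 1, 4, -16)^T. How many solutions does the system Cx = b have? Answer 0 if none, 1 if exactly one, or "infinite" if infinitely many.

Row reduce the augmented matrix [C | b].
Swap R1 ↔ R2
R3 ← R3 − (1/9)·R1: [0, 10/3, 14/9, -16/9]
R4 ← R4 − (4/9)·R1: [0, 4/3, -52/9, -64/9]
R5 ← R5 + (4/9)·R1: [0, 5/3, -29/9, -44/9]
R3 ← R3 + (5/9)·R2: [0, 0, -16/9, -16/9]
R4 ← R4 + (2/9)·R2: [0, 0, -64/9, -64/9]
R5 ← R5 + (5/18)·R2: [0, 0, -44/9, -44/9]
R4 ← R4 − (4)·R3: [0, 0, 0, 0]
R5 ← R5 − (11/4)·R3: [0, 0, 0, 0]
The echelon form has 3 nonzero rows, and every pivot lies in the first 3 columns, so rank(C) = rank([C|b]) = 3.
The system is consistent.
rank = 3 = number of unknowns, so the solution is unique.

1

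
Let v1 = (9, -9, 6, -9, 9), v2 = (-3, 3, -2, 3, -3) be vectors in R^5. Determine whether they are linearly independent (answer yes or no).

Form the matrix with these vectors as rows and row reduce.
R2 ← R2 + (1/3)·R1: [0, 0, 0, 0, 0]
1 nonzero row, so the 2 vectors span a space of dimension 1.
Since 1 < 2, the vectors are linearly dependent.

no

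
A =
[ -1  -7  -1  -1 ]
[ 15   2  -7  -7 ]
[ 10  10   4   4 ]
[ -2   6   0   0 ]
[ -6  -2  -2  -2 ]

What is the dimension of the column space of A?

3

Row reduce to echelon form.
R2 ← R2 + (15)·R1: [0, -103, -22, -22]
R3 ← R3 + (10)·R1: [0, -60, -6, -6]
R4 ← R4 − (2)·R1: [0, 20, 2, 2]
R5 ← R5 − (6)·R1: [0, 40, 4, 4]
R3 ← R3 − (60/103)·R2: [0, 0, 702/103, 702/103]
R4 ← R4 + (20/103)·R2: [0, 0, -234/103, -234/103]
R5 ← R5 + (40/103)·R2: [0, 0, -468/103, -468/103]
R4 ← R4 + (1/3)·R3: [0, 0, 0, 0]
R5 ← R5 + (2/3)·R3: [0, 0, 0, 0]
Echelon form has 3 nonzero rows, so rank(A) = 3.
The column space has dimension equal to the rank: 3.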